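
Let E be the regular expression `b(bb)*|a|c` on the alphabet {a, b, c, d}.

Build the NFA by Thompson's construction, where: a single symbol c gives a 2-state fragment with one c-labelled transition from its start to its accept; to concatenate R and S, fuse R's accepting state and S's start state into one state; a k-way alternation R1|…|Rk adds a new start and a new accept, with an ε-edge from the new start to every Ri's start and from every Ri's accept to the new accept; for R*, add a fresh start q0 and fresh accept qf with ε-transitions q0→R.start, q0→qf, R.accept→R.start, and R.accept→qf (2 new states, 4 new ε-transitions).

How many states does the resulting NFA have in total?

Bottom-up over the parse tree:
Each of the 5 symbol leaves contributes a 2-state fragment.
  bb = 3 states
  (bb)* = 5 states
  b(bb)* = 6 states
  b(bb)*|a|c = 12 states

12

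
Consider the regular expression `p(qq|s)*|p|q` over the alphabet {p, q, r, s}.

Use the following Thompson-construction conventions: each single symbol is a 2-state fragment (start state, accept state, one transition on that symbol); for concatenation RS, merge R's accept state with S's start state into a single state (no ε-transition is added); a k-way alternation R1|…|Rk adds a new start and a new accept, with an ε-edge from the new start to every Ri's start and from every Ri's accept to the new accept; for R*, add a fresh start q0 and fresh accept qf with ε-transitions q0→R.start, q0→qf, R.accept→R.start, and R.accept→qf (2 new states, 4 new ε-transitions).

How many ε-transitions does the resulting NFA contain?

Bottom-up over the parse tree:
Each of the 6 symbol leaves contributes 0 ε-transitions.
  qq → 0 ε-transitions
  qq|s → 4 ε-transitions
  (qq|s)* → 8 ε-transitions
  p(qq|s)* → 8 ε-transitions
  p(qq|s)*|p|q → 14 ε-transitions

14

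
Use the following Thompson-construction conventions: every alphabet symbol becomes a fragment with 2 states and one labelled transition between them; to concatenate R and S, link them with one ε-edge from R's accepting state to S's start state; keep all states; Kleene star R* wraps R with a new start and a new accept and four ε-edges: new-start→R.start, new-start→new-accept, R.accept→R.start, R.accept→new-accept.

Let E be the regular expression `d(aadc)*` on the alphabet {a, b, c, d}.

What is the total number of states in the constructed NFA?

Per subexpression:
Each of the 5 symbol leaves contributes a 2-state fragment.
  aadc — 8 states
  (aadc)* — 10 states
  d(aadc)* — 12 states

12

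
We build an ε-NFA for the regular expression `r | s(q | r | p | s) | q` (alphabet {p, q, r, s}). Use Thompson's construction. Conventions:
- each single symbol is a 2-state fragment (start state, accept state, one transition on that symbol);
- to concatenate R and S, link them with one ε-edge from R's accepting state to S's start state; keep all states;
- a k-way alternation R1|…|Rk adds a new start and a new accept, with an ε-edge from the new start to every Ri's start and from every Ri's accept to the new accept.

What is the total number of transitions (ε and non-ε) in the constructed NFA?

By structural recursion:
Each of the 7 symbol leaves contributes 1 transition (1 symbol, 0 ε).
  q | r | p | s = 12 transitions (4 symbol, 8 ε)
  s(q | r | p | s) = 14 transitions (5 symbol, 9 ε)
  r | s(q | r | p | s) | q = 22 transitions (7 symbol, 15 ε)

22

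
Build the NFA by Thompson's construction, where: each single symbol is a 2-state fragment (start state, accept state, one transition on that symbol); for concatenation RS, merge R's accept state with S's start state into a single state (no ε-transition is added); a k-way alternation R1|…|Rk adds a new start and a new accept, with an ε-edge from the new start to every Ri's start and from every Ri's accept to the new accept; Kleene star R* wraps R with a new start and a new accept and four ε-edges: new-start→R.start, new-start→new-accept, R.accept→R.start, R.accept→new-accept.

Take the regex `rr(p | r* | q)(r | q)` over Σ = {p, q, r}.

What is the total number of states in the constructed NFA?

Per subexpression:
Each of the 7 symbol leaves contributes a 2-state fragment.
  r* — 4 states
  p | r* | q — 10 states
  r | q — 6 states
  rr(p | r* | q)(r | q) — 17 states

17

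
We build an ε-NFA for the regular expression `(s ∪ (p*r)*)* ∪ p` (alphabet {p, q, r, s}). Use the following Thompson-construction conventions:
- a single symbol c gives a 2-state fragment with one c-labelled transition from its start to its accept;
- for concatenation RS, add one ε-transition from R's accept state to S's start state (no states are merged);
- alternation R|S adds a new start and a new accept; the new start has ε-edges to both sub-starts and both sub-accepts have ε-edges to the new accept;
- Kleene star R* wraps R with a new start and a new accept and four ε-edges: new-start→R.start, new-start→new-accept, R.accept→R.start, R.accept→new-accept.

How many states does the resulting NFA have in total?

18

Per subexpression:
Each of the 4 symbol leaves contributes a 2-state fragment.
  p* = 4 states
  p*r = 6 states
  (p*r)* = 8 states
  s ∪ (p*r)* = 12 states
  (s ∪ (p*r)*)* = 14 states
  (s ∪ (p*r)*)* ∪ p = 18 states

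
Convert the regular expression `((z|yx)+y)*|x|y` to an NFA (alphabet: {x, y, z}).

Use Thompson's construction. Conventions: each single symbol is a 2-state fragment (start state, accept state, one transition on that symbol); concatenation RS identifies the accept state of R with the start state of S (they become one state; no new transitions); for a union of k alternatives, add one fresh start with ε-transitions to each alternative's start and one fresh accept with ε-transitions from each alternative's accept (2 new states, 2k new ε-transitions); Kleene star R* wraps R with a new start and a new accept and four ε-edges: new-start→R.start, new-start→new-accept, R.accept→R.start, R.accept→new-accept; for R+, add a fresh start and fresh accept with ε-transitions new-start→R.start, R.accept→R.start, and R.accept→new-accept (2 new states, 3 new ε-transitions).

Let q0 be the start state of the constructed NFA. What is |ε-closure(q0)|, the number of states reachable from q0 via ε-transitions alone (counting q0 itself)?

10

Compute the ε-closure size of each fragment's start state recursively; a symbol fragment's start has no outgoing ε-edge, so its closure is just itself (size 1).
  yx → |ε-closure| equals the left operand's closure size = 1 (its accept is not ε-reachable, so the closure stops there)
  z|yx → new start ε-reaches every alternative's start; none of them accept ε, so the new accept is not reached: |ε-closure| = 1 + 1 + 1 = 3
  (z|yx)+ → |ε-closure| = 1 + 3 = 4 (the body doesn't accept ε, so the new accept is not reached)
  (z|yx)+y → |ε-closure| equals the left operand's closure size = 4 (its accept is not ε-reachable, so the closure stops there)
  ((z|yx)+y)* → new start has ε-edges to the inner start and to the new accept, so |ε-closure| = 2 + 4 = 6
  ((z|yx)+y)*|x|y → |ε-closure| = 1 (new start) + (6 + 1 + 1) + 1 (new accept, since some branch ε-reaches its own accept) = 10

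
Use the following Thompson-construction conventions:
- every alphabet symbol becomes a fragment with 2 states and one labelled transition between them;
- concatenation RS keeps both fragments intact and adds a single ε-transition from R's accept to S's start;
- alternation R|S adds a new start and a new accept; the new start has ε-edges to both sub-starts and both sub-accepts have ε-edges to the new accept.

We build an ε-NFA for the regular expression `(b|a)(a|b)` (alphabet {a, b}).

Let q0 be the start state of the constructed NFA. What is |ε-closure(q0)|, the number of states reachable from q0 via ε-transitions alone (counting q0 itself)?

Compute the ε-closure size of each fragment's start state recursively; a symbol fragment's start has no outgoing ε-edge, so its closure is just itself (size 1).
  b|a — C = 1 + 1 + 1 = 3 (the new accept is not ε-reachable since no branch accepts ε)
  a|b — new start ε-reaches every alternative's start; none of them accept ε, so the new accept is not reached: C = 1 + 1 + 1 = 3
  (b|a)(a|b) — same as the first factor's closure: C = 3

3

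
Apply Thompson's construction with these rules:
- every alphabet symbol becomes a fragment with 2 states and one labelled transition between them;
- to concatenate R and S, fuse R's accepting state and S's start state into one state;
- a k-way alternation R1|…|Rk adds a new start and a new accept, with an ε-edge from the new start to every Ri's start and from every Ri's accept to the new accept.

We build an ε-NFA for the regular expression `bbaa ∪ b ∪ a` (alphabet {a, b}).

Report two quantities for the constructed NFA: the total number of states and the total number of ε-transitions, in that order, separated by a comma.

Per subexpression:
Each of the 6 symbol leaves contributes 2 states and 0 ε-transitions.
  bbaa → 5 states, 0 ε-transitions
  bbaa ∪ b ∪ a → 11 states, 6 ε-transitions

11, 6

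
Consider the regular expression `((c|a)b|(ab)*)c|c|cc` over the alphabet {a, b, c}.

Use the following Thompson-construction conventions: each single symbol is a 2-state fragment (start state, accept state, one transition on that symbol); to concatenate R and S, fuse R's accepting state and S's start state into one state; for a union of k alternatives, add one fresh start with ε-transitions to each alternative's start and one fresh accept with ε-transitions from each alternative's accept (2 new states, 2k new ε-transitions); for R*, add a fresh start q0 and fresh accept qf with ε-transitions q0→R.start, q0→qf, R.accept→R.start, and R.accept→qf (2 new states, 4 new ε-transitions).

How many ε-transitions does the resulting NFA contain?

18

By structural recursion:
Each of the 9 symbol leaves contributes 0 ε-transitions.
  c|a : 4 ε-transitions
  (c|a)b : 4 ε-transitions
  ab : 0 ε-transitions
  (ab)* : 4 ε-transitions
  (c|a)b|(ab)* : 12 ε-transitions
  ((c|a)b|(ab)*)c : 12 ε-transitions
  cc : 0 ε-transitions
  ((c|a)b|(ab)*)c|c|cc : 18 ε-transitions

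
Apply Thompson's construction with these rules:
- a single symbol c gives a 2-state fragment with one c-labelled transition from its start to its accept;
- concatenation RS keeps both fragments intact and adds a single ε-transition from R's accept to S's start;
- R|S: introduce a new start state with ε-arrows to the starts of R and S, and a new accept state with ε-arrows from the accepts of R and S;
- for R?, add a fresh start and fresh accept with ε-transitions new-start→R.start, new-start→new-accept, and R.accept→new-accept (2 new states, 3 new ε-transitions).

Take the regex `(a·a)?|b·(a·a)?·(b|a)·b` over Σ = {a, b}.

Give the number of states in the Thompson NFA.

Bottom-up over the parse tree:
Each of the 8 symbol leaves contributes a 2-state fragment.
  a·a — 4 states
  (a·a)? — 6 states
  a·a — 4 states
  (a·a)? — 6 states
  b|a — 6 states
  b·(a·a)?·(b|a)·b — 16 states
  (a·a)?|b·(a·a)?·(b|a)·b — 24 states

24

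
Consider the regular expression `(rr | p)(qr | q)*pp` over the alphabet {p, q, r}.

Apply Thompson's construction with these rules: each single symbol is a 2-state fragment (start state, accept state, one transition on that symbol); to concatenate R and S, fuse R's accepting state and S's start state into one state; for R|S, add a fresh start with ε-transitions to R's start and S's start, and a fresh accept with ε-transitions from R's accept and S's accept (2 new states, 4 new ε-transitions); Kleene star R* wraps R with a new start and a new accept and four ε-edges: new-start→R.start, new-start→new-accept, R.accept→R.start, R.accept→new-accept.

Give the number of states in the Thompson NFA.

Recursing over subexpressions:
Each of the 8 symbol leaves contributes a 2-state fragment.
  rr → 3 states
  rr | p → 7 states
  qr → 3 states
  qr | q → 7 states
  (qr | q)* → 9 states
  (rr | p)(qr | q)*pp → 17 states

17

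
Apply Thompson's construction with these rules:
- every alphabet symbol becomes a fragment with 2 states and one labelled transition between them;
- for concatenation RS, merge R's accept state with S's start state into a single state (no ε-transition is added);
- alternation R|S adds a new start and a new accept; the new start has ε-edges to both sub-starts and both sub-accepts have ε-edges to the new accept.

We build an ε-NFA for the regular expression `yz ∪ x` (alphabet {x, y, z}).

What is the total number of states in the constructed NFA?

By structural recursion:
Each of the 3 symbol leaves contributes a 2-state fragment.
  yz : 3 states
  yz ∪ x : 7 states

7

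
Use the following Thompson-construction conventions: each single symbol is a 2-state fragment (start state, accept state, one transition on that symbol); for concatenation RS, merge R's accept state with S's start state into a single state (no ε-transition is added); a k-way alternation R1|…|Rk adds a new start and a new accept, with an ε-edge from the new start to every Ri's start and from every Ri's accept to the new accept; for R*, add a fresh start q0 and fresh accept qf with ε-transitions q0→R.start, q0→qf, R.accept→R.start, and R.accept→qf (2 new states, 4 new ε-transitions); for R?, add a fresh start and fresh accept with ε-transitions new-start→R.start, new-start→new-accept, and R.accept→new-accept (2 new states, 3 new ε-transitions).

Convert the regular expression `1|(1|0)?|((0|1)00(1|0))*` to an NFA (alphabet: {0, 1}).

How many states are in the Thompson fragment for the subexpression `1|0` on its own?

6

Fragment for `1|0`:
Each of the 2 symbol leaves contributes a 2-state fragment.
  1|0 : 6 states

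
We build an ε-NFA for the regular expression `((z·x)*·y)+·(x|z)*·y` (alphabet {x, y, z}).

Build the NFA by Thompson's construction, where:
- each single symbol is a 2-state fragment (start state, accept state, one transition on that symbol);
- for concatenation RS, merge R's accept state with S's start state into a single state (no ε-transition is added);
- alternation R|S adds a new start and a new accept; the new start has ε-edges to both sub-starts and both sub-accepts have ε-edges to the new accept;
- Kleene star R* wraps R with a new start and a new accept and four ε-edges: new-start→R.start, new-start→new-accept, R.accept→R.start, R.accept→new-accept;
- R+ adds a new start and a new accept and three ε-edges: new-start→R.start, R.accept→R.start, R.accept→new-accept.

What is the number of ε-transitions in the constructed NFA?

Recursing over subexpressions:
Each of the 6 symbol leaves contributes 0 ε-transitions.
  z·x — 0 ε-transitions
  (z·x)* — 4 ε-transitions
  (z·x)*·y — 4 ε-transitions
  ((z·x)*·y)+ — 7 ε-transitions
  x|z — 4 ε-transitions
  (x|z)* — 8 ε-transitions
  ((z·x)*·y)+·(x|z)*·y — 15 ε-transitions

15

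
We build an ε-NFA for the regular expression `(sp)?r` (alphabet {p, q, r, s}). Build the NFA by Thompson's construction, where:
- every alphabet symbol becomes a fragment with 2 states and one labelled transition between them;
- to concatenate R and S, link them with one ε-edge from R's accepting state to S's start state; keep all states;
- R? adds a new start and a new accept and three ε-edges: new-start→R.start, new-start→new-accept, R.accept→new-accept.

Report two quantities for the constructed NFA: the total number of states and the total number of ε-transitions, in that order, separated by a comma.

By structural recursion:
Each of the 3 symbol leaves contributes 2 states and 0 ε-transitions.
  sp — 4 states, 1 ε-transition
  (sp)? — 6 states, 4 ε-transitions
  (sp)?r — 8 states, 5 ε-transitions

8, 5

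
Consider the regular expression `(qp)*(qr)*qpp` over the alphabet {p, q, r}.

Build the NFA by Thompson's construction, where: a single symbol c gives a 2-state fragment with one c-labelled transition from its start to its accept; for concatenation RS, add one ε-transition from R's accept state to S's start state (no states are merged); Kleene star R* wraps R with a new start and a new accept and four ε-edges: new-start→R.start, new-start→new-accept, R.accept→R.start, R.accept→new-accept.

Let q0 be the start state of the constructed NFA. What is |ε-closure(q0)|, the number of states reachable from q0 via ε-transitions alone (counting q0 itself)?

Let C(F) = |ε-closure(F.start)| within fragment F, and note whether F accepts ε. Symbol fragments have C = 1 and do not accept ε. Then:
  qp → same as the first factor's closure: C = 1
  (qp)* → C = 1 (new start) + 1 (body) + 1 (new accept) = 3
  qr → same as the first factor's closure: C = 1
  (qr)* → the star's fresh start ε-reaches both the body's start and the fresh accept: C = 2 + 1 = 3
  (qp)*(qr)*qpp → C = 3 + 3 + 1 = 7 (closure spills across the concat boundary because the left factor accepts ε)

7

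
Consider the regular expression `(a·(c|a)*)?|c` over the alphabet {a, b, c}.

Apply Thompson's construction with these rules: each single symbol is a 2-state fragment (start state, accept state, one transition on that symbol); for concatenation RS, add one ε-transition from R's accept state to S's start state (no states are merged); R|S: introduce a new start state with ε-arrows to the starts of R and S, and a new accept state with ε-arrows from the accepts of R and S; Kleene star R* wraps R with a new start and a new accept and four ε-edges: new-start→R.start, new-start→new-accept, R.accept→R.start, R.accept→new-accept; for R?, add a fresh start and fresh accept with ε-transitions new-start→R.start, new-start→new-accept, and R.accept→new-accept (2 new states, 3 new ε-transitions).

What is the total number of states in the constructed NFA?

By structural recursion:
Each of the 4 symbol leaves contributes a 2-state fragment.
  c|a — 6 states
  (c|a)* — 8 states
  a·(c|a)* — 10 states
  (a·(c|a)*)? — 12 states
  (a·(c|a)*)?|c — 16 states

16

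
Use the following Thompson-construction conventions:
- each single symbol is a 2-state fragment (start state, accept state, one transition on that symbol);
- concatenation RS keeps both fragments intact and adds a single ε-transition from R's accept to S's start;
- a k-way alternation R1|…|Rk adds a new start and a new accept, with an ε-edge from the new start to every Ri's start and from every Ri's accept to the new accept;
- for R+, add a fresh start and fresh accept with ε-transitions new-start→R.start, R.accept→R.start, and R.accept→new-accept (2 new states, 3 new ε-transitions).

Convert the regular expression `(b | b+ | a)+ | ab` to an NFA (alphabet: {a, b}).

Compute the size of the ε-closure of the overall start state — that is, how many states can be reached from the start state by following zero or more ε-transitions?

8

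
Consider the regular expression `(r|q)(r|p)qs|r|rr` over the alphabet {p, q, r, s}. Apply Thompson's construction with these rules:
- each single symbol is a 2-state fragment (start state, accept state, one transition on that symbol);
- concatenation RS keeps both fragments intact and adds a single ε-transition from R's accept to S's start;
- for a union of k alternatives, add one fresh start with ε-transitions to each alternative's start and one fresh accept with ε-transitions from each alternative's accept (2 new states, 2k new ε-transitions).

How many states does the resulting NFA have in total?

Recursing over subexpressions:
Each of the 9 symbol leaves contributes a 2-state fragment.
  r|q → 6 states
  r|p → 6 states
  (r|q)(r|p)qs → 16 states
  rr → 4 states
  (r|q)(r|p)qs|r|rr → 24 states

24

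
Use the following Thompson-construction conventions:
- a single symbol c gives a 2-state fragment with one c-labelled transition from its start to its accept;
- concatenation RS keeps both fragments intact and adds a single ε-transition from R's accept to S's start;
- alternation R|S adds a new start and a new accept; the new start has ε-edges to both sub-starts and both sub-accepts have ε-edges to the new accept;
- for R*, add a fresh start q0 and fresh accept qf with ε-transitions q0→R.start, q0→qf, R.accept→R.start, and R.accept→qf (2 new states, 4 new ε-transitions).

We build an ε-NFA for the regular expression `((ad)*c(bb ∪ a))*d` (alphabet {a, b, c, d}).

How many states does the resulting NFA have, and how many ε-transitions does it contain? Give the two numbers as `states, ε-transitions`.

Building bottom-up:
Each of the 7 symbol leaves contributes 2 states and 0 ε-transitions.
  ad → 4 states, 1 ε-transition
  (ad)* → 6 states, 5 ε-transitions
  bb → 4 states, 1 ε-transition
  bb ∪ a → 8 states, 5 ε-transitions
  (ad)*c(bb ∪ a) → 16 states, 12 ε-transitions
  ((ad)*c(bb ∪ a))* → 18 states, 16 ε-transitions
  ((ad)*c(bb ∪ a))*d → 20 states, 17 ε-transitions

20, 17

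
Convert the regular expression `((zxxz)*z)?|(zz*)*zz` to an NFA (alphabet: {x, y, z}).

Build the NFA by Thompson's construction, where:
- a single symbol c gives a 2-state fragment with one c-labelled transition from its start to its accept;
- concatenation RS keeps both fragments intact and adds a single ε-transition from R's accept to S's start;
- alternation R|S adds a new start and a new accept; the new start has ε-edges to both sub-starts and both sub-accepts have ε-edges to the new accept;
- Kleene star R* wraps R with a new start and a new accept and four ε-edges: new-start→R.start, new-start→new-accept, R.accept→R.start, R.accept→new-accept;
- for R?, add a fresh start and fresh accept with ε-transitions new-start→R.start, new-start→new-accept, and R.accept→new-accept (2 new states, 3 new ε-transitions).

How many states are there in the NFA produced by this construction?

Recursing over subexpressions:
Each of the 9 symbol leaves contributes a 2-state fragment.
  zxxz : 8 states
  (zxxz)* : 10 states
  (zxxz)*z : 12 states
  ((zxxz)*z)? : 14 states
  z* : 4 states
  zz* : 6 states
  (zz*)* : 8 states
  (zz*)*zz : 12 states
  ((zxxz)*z)?|(zz*)*zz : 28 states

28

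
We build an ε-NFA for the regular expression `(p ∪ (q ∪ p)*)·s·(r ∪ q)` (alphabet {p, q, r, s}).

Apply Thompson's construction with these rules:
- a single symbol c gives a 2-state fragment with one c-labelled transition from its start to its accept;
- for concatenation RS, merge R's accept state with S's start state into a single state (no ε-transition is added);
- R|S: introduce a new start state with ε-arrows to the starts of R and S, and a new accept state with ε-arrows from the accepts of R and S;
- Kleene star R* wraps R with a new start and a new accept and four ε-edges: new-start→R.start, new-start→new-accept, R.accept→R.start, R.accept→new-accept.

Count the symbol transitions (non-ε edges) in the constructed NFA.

Building bottom-up:
Each of the 6 symbol leaves contributes exactly 1 symbol transition.
  q ∪ p → 2 symbol transitions
  (q ∪ p)* → 2 symbol transitions
  p ∪ (q ∪ p)* → 3 symbol transitions
  r ∪ q → 2 symbol transitions
  (p ∪ (q ∪ p)*)·s·(r ∪ q) → 6 symbol transitions

6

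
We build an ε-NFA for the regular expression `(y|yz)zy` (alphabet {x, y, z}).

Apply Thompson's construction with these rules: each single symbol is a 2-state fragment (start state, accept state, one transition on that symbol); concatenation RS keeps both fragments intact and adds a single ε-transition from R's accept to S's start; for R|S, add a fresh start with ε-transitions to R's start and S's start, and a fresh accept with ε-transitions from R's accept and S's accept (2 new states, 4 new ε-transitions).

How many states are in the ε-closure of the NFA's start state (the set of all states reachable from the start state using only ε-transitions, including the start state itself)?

3

Let C(F) = |ε-closure(F.start)| within fragment F, and note whether F accepts ε. Symbol fragments have C = 1 and do not accept ε. Then:
  yz : same as the first factor's closure: C = 1
  y|yz : new start ε-reaches every alternative's start; none of them accept ε, so the new accept is not reached: C = 1 + 1 + 1 = 3
  (y|yz)zy : C equals the left operand's closure size = 3 (its accept is not ε-reachable, so the closure stops there)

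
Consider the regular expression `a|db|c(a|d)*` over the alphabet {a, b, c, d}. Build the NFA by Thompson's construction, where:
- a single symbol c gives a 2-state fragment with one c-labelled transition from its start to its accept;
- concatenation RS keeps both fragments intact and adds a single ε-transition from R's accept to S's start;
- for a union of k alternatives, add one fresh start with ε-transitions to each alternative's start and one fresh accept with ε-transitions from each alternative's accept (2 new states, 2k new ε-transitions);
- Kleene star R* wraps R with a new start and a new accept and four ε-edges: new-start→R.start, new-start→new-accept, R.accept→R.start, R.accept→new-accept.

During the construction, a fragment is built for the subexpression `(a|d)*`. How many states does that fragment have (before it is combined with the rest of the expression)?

8

Fragment for `(a|d)*`:
Each of the 2 symbol leaves contributes a 2-state fragment.
  a|d → 6 states
  (a|d)* → 8 states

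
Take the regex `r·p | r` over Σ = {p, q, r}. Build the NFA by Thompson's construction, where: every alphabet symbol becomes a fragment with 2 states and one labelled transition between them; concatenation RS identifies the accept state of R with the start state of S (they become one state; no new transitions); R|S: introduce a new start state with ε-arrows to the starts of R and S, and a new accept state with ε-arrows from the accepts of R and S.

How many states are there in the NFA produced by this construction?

7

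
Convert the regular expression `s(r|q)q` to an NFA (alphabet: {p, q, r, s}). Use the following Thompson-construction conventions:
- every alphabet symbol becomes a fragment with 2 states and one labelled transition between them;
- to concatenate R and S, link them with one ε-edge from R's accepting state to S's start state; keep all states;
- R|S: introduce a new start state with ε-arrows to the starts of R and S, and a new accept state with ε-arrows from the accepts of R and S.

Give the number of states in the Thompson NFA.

10

Building bottom-up:
Each of the 4 symbol leaves contributes a 2-state fragment.
  r|q → 6 states
  s(r|q)q → 10 states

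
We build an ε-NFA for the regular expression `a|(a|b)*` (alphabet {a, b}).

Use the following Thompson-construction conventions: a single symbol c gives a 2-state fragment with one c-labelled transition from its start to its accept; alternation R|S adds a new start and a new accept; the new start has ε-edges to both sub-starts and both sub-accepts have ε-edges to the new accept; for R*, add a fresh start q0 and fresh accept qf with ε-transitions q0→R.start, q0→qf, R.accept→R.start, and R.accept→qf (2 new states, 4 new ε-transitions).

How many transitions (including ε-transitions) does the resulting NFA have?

15

Per subexpression:
Each of the 3 symbol leaves contributes 1 transition (1 symbol, 0 ε).
  a|b → 6 transitions (2 symbol, 4 ε)
  (a|b)* → 10 transitions (2 symbol, 8 ε)
  a|(a|b)* → 15 transitions (3 symbol, 12 ε)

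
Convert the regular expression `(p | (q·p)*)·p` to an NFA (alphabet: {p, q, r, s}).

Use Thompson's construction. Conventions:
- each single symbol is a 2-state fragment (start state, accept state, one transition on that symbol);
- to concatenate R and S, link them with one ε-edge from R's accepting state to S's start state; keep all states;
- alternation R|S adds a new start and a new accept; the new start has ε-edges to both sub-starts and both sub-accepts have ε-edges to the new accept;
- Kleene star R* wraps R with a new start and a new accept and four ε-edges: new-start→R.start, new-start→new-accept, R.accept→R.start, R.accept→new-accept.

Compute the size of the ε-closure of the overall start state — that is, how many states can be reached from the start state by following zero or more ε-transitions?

7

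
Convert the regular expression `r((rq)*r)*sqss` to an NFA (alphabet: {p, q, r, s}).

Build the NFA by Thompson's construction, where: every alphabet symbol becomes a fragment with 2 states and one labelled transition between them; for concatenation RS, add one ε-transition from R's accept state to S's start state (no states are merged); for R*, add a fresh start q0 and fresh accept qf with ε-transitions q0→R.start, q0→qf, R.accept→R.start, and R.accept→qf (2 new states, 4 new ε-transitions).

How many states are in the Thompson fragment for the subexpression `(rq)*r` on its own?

8

Fragment for `(rq)*r`:
Each of the 3 symbol leaves contributes a 2-state fragment.
  rq : 4 states
  (rq)* : 6 states
  (rq)*r : 8 states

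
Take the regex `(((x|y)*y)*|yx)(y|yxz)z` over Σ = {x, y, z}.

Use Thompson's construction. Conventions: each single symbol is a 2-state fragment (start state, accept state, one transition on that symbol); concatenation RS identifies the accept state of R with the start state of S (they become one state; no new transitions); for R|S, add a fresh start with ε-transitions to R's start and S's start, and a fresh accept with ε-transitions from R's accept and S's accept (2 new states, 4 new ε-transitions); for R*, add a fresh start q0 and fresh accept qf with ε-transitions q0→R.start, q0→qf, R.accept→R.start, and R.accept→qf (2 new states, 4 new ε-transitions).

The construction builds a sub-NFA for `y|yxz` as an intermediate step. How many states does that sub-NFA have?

Fragment for `y|yxz`:
Each of the 4 symbol leaves contributes a 2-state fragment.
  yxz : 4 states
  y|yxz : 8 states

8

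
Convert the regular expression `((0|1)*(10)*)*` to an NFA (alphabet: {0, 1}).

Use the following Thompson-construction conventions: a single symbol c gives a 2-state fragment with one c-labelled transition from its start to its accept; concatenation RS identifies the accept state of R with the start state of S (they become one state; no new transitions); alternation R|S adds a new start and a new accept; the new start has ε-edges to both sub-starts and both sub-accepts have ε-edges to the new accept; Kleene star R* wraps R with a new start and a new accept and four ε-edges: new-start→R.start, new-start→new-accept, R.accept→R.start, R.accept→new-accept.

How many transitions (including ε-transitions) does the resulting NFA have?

20

Per subexpression:
Each of the 4 symbol leaves contributes 1 transition (1 symbol, 0 ε).
  0|1 = 6 transitions (2 symbol, 4 ε)
  (0|1)* = 10 transitions (2 symbol, 8 ε)
  10 = 2 transitions (2 symbol, 0 ε)
  (10)* = 6 transitions (2 symbol, 4 ε)
  (0|1)*(10)* = 16 transitions (4 symbol, 12 ε)
  ((0|1)*(10)*)* = 20 transitions (4 symbol, 16 ε)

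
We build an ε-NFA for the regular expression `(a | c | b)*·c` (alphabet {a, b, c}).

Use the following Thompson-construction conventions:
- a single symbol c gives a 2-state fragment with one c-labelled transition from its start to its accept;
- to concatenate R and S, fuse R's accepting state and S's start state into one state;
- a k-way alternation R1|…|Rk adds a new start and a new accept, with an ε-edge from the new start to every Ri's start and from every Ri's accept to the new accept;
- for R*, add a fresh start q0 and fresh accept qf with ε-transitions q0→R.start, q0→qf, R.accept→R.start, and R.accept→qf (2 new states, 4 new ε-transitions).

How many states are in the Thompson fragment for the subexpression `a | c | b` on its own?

Fragment for `a | c | b`:
Each of the 3 symbol leaves contributes a 2-state fragment.
  a | c | b → 8 states

8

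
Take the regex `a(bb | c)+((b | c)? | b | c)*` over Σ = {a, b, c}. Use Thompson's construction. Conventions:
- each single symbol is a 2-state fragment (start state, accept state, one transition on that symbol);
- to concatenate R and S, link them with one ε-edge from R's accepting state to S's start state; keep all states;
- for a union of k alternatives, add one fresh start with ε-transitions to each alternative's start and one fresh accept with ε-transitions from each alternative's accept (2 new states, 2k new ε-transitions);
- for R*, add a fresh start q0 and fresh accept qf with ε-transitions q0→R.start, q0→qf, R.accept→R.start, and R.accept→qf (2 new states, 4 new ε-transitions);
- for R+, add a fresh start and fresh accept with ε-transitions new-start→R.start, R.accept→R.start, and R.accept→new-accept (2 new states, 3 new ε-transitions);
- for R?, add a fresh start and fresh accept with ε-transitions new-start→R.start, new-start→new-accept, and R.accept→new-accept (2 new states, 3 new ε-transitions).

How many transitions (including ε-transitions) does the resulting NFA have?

35

By structural recursion:
Each of the 8 symbol leaves contributes 1 transition (1 symbol, 0 ε).
  bb = 3 transitions (2 symbol, 1 ε)
  bb | c = 8 transitions (3 symbol, 5 ε)
  (bb | c)+ = 11 transitions (3 symbol, 8 ε)
  b | c = 6 transitions (2 symbol, 4 ε)
  (b | c)? = 9 transitions (2 symbol, 7 ε)
  (b | c)? | b | c = 17 transitions (4 symbol, 13 ε)
  ((b | c)? | b | c)* = 21 transitions (4 symbol, 17 ε)
  a(bb | c)+((b | c)? | b | c)* = 35 transitions (8 symbol, 27 ε)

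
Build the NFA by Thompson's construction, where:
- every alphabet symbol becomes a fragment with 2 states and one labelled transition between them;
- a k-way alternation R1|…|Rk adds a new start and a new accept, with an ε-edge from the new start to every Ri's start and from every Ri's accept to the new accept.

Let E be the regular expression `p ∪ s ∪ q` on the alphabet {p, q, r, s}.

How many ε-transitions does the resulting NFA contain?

6

Bottom-up over the parse tree:
Each of the 3 symbol leaves contributes 0 ε-transitions.
  p ∪ s ∪ q = 6 ε-transitions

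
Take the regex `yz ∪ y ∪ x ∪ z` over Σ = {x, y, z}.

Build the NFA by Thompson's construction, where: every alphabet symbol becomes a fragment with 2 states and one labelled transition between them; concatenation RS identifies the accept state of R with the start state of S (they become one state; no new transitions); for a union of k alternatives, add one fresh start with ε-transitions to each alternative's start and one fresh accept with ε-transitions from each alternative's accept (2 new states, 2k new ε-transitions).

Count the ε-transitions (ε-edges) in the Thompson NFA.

8

Building bottom-up:
Each of the 5 symbol leaves contributes 0 ε-transitions.
  yz — 0 ε-transitions
  yz ∪ y ∪ x ∪ z — 8 ε-transitions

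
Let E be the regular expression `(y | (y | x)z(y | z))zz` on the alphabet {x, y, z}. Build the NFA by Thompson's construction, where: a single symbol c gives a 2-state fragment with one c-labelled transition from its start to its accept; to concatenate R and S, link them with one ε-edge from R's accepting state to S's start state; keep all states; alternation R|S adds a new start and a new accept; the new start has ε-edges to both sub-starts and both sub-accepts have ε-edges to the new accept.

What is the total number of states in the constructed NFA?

Recursing over subexpressions:
Each of the 8 symbol leaves contributes a 2-state fragment.
  y | x → 6 states
  y | z → 6 states
  (y | x)z(y | z) → 14 states
  y | (y | x)z(y | z) → 18 states
  (y | (y | x)z(y | z))zz → 22 states

22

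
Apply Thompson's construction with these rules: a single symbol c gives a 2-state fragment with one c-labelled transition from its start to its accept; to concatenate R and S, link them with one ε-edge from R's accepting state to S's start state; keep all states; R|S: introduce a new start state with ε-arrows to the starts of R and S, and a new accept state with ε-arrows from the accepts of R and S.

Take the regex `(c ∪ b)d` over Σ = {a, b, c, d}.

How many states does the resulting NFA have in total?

8

By structural recursion:
Each of the 3 symbol leaves contributes a 2-state fragment.
  c ∪ b — 6 states
  (c ∪ b)d — 8 states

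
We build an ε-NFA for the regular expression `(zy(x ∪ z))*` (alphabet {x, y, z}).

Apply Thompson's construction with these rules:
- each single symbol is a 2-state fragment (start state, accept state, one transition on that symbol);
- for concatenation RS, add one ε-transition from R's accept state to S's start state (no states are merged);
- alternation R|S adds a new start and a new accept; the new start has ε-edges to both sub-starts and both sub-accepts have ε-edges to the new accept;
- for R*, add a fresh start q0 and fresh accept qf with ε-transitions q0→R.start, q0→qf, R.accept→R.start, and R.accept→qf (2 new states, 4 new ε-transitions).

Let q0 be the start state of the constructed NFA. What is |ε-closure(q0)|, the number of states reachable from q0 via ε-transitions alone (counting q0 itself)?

3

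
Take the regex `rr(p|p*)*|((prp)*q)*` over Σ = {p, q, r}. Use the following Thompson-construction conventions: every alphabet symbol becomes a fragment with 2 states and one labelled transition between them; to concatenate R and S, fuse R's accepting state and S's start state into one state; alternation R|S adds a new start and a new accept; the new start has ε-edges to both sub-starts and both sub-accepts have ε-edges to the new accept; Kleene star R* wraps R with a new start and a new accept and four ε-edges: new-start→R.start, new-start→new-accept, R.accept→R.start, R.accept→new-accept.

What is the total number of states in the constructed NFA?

23

Per subexpression:
Each of the 8 symbol leaves contributes a 2-state fragment.
  p* = 4 states
  p|p* = 8 states
  (p|p*)* = 10 states
  rr(p|p*)* = 12 states
  prp = 4 states
  (prp)* = 6 states
  (prp)*q = 7 states
  ((prp)*q)* = 9 states
  rr(p|p*)*|((prp)*q)* = 23 states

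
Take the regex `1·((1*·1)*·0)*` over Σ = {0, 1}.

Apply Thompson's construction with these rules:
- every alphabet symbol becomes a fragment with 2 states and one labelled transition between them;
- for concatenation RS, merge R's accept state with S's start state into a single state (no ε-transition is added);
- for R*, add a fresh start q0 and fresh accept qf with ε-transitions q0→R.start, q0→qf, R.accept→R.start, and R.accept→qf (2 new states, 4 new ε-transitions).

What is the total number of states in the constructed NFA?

11

Bottom-up over the parse tree:
Each of the 4 symbol leaves contributes a 2-state fragment.
  1* → 4 states
  1*·1 → 5 states
  (1*·1)* → 7 states
  (1*·1)*·0 → 8 states
  ((1*·1)*·0)* → 10 states
  1·((1*·1)*·0)* → 11 states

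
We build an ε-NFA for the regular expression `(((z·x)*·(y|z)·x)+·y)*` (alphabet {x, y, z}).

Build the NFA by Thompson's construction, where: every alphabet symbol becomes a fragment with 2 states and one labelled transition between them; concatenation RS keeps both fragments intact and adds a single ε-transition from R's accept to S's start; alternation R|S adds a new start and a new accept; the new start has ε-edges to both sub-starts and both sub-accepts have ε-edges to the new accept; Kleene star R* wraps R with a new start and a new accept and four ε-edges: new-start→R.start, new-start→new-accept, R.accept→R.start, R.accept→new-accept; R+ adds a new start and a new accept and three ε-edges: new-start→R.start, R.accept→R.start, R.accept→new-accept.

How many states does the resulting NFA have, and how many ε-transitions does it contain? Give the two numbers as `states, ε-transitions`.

By structural recursion:
Each of the 6 symbol leaves contributes 2 states and 0 ε-transitions.
  z·x : 4 states, 1 ε-transition
  (z·x)* : 6 states, 5 ε-transitions
  y|z : 6 states, 4 ε-transitions
  (z·x)*·(y|z)·x : 14 states, 11 ε-transitions
  ((z·x)*·(y|z)·x)+ : 16 states, 14 ε-transitions
  ((z·x)*·(y|z)·x)+·y : 18 states, 15 ε-transitions
  (((z·x)*·(y|z)·x)+·y)* : 20 states, 19 ε-transitions

20, 19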